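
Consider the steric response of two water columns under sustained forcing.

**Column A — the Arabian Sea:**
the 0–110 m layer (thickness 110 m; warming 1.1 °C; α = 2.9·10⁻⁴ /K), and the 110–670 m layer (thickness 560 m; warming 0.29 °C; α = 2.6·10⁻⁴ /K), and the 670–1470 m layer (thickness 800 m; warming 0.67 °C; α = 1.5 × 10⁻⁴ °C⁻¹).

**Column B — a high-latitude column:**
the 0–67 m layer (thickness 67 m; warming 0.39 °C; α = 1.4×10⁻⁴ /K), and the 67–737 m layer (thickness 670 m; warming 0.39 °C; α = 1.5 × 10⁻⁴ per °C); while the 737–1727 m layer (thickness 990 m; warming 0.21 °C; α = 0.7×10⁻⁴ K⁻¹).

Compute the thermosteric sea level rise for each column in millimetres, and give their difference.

Δh_A ≈ 160 mm, Δh_B ≈ 57 mm; difference ≈ 100 mm

A Layer 1: 2.9×10⁻⁴ × 110 × 1.1 = 0.03509 m
A 0.29 × 2.6×10⁻⁴ × 560 = 0.042224 m
A 800 × 0.67 × 1.5×10⁻⁴ = 0.08040 m
A total: 0.157714 m
B 0–67 m: 0.39 × 67 × 1.4×10⁻⁴ = 0.0036582 m
B Layer 2: 1.5×10⁻⁴ × 670 × 0.39 = 0.039195 m
B Layer 3: 990 × 0.21 × 0.7×10⁻⁴ = 0.014553 m
B total: 0.0574062 m
Difference: 0.157714 − 0.0574062 = 0.1003078 m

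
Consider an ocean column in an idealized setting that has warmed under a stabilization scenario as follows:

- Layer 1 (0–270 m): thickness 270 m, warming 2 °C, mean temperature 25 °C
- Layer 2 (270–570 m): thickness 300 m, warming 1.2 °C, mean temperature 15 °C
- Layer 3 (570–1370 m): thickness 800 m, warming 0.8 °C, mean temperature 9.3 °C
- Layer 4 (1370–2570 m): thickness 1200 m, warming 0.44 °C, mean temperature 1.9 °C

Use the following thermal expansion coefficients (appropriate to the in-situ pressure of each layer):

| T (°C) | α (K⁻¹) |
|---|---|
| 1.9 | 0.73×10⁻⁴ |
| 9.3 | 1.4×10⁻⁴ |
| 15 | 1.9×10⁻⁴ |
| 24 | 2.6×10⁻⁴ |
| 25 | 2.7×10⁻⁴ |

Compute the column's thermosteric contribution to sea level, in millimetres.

about 340 mm

Layer 1 at 25 °C → α = 2.7×10⁻⁴ K⁻¹
Layer 2 at 15 °C → α = 1.9×10⁻⁴ K⁻¹
Layer 3 at 9.3 °C → α = 1.4×10⁻⁴ K⁻¹
Layer 4 at 1.9 °C → α = 0.73×10⁻⁴ K⁻¹
Layer 1: 2 × 270 × 2.7×10⁻⁴ = 0.14580 m
270–570 m: 1.9×10⁻⁴ × 300 × 1.2 = 0.06840 m
Layer 3: 0.8 × 800 × 1.4×10⁻⁴ = 0.08960 m
Layer 4: 0.73×10⁻⁴ × 1200 × 0.44 = 0.038544 m
Δh = 0.14580 + 0.06840 + 0.08960 + 0.038544 = 0.342344 m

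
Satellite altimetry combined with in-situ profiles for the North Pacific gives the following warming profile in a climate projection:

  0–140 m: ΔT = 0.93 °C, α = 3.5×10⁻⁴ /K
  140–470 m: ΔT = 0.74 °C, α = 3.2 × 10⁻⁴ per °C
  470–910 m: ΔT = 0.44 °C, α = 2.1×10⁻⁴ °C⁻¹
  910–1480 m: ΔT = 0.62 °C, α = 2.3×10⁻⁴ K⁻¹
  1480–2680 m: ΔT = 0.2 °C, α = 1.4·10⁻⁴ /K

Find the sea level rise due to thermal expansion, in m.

0–140 m: 140 × 3.5×10⁻⁴ × 0.93 = 0.04557 m
Layer 2: 330 × 0.74 × 3.2×10⁻⁴ = 0.078144 m
2.1×10⁻⁴ × 440 × 0.44 = 0.040656 m
910–1480 m: 0.62 × 2.3×10⁻⁴ × 570 = 0.081282 m
1200 × 0.2 × 1.4×10⁻⁴ = 0.03360 m
Δh = 0.04557 + 0.078144 + 0.040656 + 0.081282 + 0.03360 = 0.279252 m ≈ 0.279 m

0.279 m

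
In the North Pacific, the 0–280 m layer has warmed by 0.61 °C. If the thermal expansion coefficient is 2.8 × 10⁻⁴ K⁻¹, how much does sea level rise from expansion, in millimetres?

Δh = 47.8 mm

Δh = αΔT·H = 2.8×10⁻⁴ × 0.61 × 280 = 0.047824 m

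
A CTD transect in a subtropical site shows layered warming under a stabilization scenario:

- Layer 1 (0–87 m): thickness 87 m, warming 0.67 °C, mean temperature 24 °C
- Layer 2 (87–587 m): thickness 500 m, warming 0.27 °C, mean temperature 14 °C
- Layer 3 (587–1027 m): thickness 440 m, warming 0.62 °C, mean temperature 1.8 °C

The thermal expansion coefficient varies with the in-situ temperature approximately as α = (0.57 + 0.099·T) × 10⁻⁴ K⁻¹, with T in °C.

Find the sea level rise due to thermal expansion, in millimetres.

Layer 1: α = (0.57 + 0.099×24)×10⁻⁴ = 2.946×10⁻⁴ K⁻¹
Layer 2: α = (0.57 + 0.099×14)×10⁻⁴ = 1.956×10⁻⁴ K⁻¹
Layer 3: α = (0.57 + 0.099×1.8)×10⁻⁴ = 0.7482×10⁻⁴ K⁻¹
0–87 m: 0.67 × 2.946×10⁻⁴ × 87 = 0.017172234 m
87–587 m: 0.27 × 1.956×10⁻⁴ × 500 = 0.026406 m
Layer 3: 0.7482×10⁻⁴ × 440 × 0.62 = 0.020410896 m
Δh = 0.017172234 + 0.026406 + 0.020410896 = 0.06398913 m

64.0 mm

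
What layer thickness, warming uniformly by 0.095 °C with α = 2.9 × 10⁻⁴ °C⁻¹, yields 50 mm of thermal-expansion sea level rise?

H = Δh/(αΔT) = 0.05 / (2.9×10⁻⁴ × 0.095) ≈ 1815 m

H ≈ 1800 m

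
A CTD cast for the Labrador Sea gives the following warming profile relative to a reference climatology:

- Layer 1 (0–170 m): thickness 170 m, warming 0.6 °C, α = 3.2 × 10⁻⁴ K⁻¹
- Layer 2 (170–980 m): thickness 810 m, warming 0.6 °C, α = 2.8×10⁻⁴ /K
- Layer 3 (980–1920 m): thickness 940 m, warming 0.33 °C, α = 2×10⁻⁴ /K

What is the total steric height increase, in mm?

230 mm of thermosteric rise

0.6 × 170 × 3.2×10⁻⁴ = 0.03264 m
810 × 0.6 × 2.8×10⁻⁴ = 0.13608 m
940 × 0.33 × 2×10⁻⁴ = 0.06204 m
Δh = 0.03264 + 0.13608 + 0.06204 = 0.23076 m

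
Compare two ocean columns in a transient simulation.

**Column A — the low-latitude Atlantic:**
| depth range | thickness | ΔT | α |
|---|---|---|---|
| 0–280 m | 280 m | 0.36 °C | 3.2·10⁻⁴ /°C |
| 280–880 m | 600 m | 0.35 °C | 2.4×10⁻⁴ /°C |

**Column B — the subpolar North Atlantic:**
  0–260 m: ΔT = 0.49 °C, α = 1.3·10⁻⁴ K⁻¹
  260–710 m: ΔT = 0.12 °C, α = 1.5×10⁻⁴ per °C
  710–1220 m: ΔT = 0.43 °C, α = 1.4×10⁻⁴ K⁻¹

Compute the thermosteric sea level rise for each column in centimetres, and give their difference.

A: 8.27 cm; B: 5.54 cm; difference 2.73 cm

A 0.36 × 280 × 3.2×10⁻⁴ = 0.032256 m
A Layer 2: 0.35 × 2.4×10⁻⁴ × 600 = 0.05040 m
A total: 0.082656 m
B Layer 1: 1.3×10⁻⁴ × 0.49 × 260 = 0.016562 m
B 260–710 m: 450 × 0.12 × 1.5×10⁻⁴ = 0.00810 m
B Layer 3: 0.43 × 510 × 1.4×10⁻⁴ = 0.030702 m
B total: 0.055364 m
Difference: 0.082656 − 0.055364 = 0.027292 m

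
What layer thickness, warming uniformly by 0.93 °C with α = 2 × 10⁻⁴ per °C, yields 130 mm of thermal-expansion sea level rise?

H = Δh/(αΔT) = 0.13 / (2×10⁻⁴ × 0.93) ≈ 698.9 m

699 m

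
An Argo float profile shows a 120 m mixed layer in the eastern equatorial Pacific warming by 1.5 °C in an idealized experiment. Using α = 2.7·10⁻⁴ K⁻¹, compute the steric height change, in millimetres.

about 48.6 mm

Δh = αΔT·H = 2.7×10⁻⁴ × 1.5 × 120 = 0.04860 m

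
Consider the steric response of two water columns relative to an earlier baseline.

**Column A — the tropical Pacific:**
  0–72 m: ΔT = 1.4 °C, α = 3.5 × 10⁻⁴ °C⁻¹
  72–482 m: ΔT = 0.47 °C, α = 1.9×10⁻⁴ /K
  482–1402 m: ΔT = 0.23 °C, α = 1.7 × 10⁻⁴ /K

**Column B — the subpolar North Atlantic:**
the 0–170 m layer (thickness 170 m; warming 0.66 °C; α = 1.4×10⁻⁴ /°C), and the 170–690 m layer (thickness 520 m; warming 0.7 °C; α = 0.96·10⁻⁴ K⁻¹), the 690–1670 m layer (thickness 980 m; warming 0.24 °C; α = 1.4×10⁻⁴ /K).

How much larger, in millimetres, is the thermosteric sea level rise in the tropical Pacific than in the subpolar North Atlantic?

24.3 mm larger

A 0–72 m: 72 × 3.5×10⁻⁴ × 1.4 = 0.03528 m
A 0.47 × 1.9×10⁻⁴ × 410 = 0.036613 m
A 482–1402 m: 1.7×10⁻⁴ × 0.23 × 920 = 0.035972 m
A total: 0.107865 m
B 0–170 m: 0.66 × 170 × 1.4×10⁻⁴ = 0.015708 m
B 170–690 m: 0.7 × 0.96×10⁻⁴ × 520 = 0.034944 m
B Layer 3: 1.4×10⁻⁴ × 0.24 × 980 = 0.032928 m
B total: 0.08358 m
Difference: 0.107865 − 0.08358 = 0.024285 m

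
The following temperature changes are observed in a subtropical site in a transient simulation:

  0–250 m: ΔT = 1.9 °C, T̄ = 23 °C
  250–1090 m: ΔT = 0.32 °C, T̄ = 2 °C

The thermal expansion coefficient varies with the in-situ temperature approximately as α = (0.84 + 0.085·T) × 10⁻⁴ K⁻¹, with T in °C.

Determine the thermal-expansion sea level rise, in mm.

Layer 1: α = (0.84 + 0.085×23)×10⁻⁴ = 2.795×10⁻⁴ K⁻¹
Layer 2: α = (0.84 + 0.085×2)×10⁻⁴ = 1.01×10⁻⁴ K⁻¹
0–250 m: 2.795×10⁻⁴ × 250 × 1.9 = 0.1327625 m
250–1090 m: 0.32 × 840 × 1.01×10⁻⁴ = 0.0271488 m
Δh = 0.1327625 + 0.0271488 = 0.1599113 m ≈ 160 mm

about 160 mm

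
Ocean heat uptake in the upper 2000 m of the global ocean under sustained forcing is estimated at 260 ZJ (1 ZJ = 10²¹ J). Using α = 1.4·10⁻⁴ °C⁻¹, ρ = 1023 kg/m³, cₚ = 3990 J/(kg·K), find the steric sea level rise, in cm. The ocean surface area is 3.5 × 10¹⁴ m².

2.55 cm of thermosteric rise

Per unit area: Q = 260×10²¹ / (3.5×10¹⁴) ≈ 7.429×10⁸ J/m²
Δh = αQ/(ρcₚ) = 1.4×10⁻⁴ × 7.429×10⁸ / (1023 × 3990) ≈ 0.025481 m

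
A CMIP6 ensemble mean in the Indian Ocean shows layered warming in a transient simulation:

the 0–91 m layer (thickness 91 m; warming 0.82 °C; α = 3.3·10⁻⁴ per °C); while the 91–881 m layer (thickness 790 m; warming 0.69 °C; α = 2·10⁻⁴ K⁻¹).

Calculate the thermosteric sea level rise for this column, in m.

0–91 m: 3.3×10⁻⁴ × 91 × 0.82 = 0.0246246 m
790 × 0.69 × 2×10⁻⁴ = 0.10902 m
Δh = 0.0246246 + 0.10902 = 0.1336446 m ≈ 0.134 m

0.134 m of thermosteric rise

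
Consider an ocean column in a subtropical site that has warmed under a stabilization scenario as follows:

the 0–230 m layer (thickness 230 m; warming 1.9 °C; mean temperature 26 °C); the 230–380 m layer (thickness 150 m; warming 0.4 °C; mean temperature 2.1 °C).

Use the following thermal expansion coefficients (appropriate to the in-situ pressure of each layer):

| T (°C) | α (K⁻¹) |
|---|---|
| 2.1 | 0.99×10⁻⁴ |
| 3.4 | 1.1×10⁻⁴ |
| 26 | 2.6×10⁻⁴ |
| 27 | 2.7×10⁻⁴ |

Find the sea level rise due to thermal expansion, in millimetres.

Layer 1 at 26 °C → α = 2.6×10⁻⁴ K⁻¹
Layer 2 at 2.1 °C → α = 0.99×10⁻⁴ K⁻¹
2.6×10⁻⁴ × 230 × 1.9 = 0.11362 m
Layer 2: 0.4 × 0.99×10⁻⁴ × 150 = 0.00594 m
Δh = 0.11362 + 0.00594 = 0.11956 m ≈ 120 mm

about 120 mm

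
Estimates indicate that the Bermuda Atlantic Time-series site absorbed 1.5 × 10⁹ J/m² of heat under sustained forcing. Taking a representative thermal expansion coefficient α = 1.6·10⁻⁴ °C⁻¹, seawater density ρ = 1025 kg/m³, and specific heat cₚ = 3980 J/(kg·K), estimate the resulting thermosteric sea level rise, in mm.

Δh = 59 mm

Δh = αQ/(ρcₚ) = 1.6×10⁻⁴ × 1.5×10⁹ / (1025 × 3980) ≈ 0.058831 m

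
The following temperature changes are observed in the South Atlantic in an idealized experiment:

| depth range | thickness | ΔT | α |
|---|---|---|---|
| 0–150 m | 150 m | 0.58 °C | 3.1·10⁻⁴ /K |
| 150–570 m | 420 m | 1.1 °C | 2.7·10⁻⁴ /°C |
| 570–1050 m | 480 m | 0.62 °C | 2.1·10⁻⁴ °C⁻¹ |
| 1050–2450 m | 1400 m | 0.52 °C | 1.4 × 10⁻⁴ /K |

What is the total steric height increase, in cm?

Layer 1: 3.1×10⁻⁴ × 150 × 0.58 = 0.02697 m
Layer 2: 420 × 1.1 × 2.7×10⁻⁴ = 0.12474 m
0.62 × 480 × 2.1×10⁻⁴ = 0.062496 m
Layer 4: 1.4×10⁻⁴ × 1400 × 0.52 = 0.10192 m
Δh = 0.02697 + 0.12474 + 0.062496 + 0.10192 = 0.316126 m

about 31.6 cm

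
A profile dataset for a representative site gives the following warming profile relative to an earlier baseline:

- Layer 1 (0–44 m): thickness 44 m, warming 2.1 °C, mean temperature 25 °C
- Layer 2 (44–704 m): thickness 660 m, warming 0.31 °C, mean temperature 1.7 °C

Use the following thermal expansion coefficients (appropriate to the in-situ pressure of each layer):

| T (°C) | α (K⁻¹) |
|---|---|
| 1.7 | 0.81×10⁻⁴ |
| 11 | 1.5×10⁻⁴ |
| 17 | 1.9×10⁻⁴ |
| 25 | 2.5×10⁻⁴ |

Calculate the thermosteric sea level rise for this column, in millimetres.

Δh = 39.7 mm

Layer 1 at 25 °C → α = 2.5×10⁻⁴ K⁻¹
Layer 2 at 1.7 °C → α = 0.81×10⁻⁴ K⁻¹
2.5×10⁻⁴ × 44 × 2.1 = 0.02310 m
660 × 0.81×10⁻⁴ × 0.31 = 0.0165726 m
Δh = 0.02310 + 0.0165726 = 0.0396726 m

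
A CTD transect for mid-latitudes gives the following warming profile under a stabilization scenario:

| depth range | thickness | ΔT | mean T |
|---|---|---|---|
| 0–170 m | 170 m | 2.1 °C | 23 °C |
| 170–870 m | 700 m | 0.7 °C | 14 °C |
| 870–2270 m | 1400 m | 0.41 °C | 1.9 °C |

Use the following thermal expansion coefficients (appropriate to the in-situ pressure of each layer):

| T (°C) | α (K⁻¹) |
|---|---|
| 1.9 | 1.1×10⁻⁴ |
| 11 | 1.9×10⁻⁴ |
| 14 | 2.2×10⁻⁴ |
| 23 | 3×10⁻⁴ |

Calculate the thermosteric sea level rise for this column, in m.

about 0.278 m

Layer 1 at 23 °C → α = 3×10⁻⁴ K⁻¹
Layer 2 at 14 °C → α = 2.2×10⁻⁴ K⁻¹
Layer 3 at 1.9 °C → α = 1.1×10⁻⁴ K⁻¹
170 × 3×10⁻⁴ × 2.1 = 0.10710 m
170–870 m: 0.7 × 700 × 2.2×10⁻⁴ = 0.10780 m
870–2270 m: 0.41 × 1.1×10⁻⁴ × 1400 = 0.06314 m
Δh = 0.10710 + 0.10780 + 0.06314 = 0.27804 m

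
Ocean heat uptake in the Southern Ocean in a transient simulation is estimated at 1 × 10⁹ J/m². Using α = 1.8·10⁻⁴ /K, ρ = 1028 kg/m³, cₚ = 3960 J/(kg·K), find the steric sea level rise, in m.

about 0.0442 m

Δh = αQ/(ρcₚ) = 1.8×10⁻⁴ × 1×10⁹ / (1028 × 3960) ≈ 0.044216 m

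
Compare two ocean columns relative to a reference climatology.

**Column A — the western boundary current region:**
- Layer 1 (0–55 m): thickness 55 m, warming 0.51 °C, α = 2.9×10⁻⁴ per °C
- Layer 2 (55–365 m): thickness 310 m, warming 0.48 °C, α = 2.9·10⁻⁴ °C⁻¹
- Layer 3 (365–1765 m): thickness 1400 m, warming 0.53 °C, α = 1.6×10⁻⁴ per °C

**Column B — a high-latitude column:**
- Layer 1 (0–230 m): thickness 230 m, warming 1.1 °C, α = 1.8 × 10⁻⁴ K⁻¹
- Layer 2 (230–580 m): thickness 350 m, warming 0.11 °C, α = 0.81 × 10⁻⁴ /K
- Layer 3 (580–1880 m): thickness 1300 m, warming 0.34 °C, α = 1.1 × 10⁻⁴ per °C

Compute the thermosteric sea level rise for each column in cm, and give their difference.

A: 17 cm; B: 9.7 cm; difference 7.3 cm

A Layer 1: 0.51 × 2.9×10⁻⁴ × 55 = 0.0081345 m
A Layer 2: 310 × 2.9×10⁻⁴ × 0.48 = 0.043152 m
A 1400 × 1.6×10⁻⁴ × 0.53 = 0.11872 m
A total: 0.1700065 m
B Layer 1: 1.1 × 1.8×10⁻⁴ × 230 = 0.04554 m
B 230–580 m: 350 × 0.11 × 0.81×10⁻⁴ = 0.0031185 m
B 0.34 × 1.1×10⁻⁴ × 1300 = 0.04862 m
B total: 0.0972785 m
Difference: 0.1700065 − 0.0972785 = 0.072728 m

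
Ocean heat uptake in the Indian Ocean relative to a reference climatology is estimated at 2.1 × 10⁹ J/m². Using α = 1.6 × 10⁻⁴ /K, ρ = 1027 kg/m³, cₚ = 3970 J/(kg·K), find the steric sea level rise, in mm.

about 82 mm

Δh = αQ/(ρcₚ) = 1.6×10⁻⁴ × 2.1×10⁹ / (1027 × 3970) ≈ 0.08241 m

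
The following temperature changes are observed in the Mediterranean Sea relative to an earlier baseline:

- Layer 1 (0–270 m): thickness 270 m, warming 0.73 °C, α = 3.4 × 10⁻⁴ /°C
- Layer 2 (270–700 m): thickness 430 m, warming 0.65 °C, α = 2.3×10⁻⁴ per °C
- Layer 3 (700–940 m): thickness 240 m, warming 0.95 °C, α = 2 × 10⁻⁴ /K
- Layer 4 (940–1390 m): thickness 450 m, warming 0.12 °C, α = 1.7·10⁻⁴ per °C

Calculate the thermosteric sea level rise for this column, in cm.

3.4×10⁻⁴ × 0.73 × 270 = 0.067014 m
270–700 m: 0.65 × 2.3×10⁻⁴ × 430 = 0.064285 m
Layer 3: 0.95 × 240 × 2×10⁻⁴ = 0.04560 m
940–1390 m: 450 × 0.12 × 1.7×10⁻⁴ = 0.00918 m
Δh = 0.067014 + 0.064285 + 0.04560 + 0.00918 = 0.186079 m

about 18.6 cm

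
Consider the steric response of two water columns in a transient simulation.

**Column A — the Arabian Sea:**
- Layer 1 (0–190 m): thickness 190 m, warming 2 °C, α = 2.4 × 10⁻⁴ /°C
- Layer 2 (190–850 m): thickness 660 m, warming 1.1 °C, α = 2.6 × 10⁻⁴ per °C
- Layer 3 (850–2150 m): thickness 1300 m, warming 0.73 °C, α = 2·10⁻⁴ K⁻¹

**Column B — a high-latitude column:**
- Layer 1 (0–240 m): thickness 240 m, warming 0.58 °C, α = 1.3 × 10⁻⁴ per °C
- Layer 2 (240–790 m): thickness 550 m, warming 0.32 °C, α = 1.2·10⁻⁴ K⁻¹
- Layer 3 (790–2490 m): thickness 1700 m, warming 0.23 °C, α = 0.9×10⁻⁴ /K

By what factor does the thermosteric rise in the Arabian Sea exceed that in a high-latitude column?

≈ 6.31×

A Layer 1: 2 × 190 × 2.4×10⁻⁴ = 0.09120 m
A 1.1 × 2.6×10⁻⁴ × 660 = 0.18876 m
A 1300 × 2×10⁻⁴ × 0.73 = 0.18980 m
A total: 0.46976 m
B 1.3×10⁻⁴ × 240 × 0.58 = 0.018096 m
B 1.2×10⁻⁴ × 550 × 0.32 = 0.02112 m
B Layer 3: 1700 × 0.23 × 0.9×10⁻⁴ = 0.03519 m
B total: 0.074406 m
Ratio: 0.46976 / 0.074406 ≈ 6.313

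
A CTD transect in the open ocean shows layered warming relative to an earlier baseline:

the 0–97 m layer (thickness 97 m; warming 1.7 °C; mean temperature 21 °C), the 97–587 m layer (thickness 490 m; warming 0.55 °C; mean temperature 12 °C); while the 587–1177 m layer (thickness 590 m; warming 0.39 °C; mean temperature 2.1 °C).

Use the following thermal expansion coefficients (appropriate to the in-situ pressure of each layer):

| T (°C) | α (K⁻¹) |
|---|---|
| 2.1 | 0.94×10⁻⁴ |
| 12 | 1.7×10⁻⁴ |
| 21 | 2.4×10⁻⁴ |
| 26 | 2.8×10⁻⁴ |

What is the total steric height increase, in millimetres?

Layer 1 at 21 °C → α = 2.4×10⁻⁴ K⁻¹
Layer 2 at 12 °C → α = 1.7×10⁻⁴ K⁻¹
Layer 3 at 2.1 °C → α = 0.94×10⁻⁴ K⁻¹
97 × 1.7 × 2.4×10⁻⁴ = 0.039576 m
Layer 2: 1.7×10⁻⁴ × 490 × 0.55 = 0.045815 m
Layer 3: 0.39 × 590 × 0.94×10⁻⁴ = 0.0216294 m
Δh = 0.039576 + 0.045815 + 0.0216294 = 0.1070204 m ≈ 110 mm

Δh = 110 mm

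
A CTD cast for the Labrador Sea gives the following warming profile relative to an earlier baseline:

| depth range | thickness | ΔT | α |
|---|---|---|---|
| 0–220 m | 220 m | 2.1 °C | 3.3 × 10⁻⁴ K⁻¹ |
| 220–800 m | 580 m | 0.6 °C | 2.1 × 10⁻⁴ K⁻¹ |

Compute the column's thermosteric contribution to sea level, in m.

2.1 × 3.3×10⁻⁴ × 220 = 0.15246 m
2.1×10⁻⁴ × 0.6 × 580 = 0.07308 m
Δh = 0.15246 + 0.07308 = 0.22554 m ≈ 0.23 m

about 0.23 m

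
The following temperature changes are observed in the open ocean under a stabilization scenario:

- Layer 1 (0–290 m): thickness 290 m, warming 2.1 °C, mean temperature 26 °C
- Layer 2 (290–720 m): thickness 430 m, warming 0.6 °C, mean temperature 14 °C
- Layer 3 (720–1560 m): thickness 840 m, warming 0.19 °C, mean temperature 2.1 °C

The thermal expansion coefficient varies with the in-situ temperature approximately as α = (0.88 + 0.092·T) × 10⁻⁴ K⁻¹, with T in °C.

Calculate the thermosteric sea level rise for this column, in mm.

Δh ≈ 270 mm

Layer 1: α = (0.88 + 0.092×26)×10⁻⁴ = 3.272×10⁻⁴ K⁻¹
Layer 2: α = (0.88 + 0.092×14)×10⁻⁴ = 2.168×10⁻⁴ K⁻¹
Layer 3: α = (0.88 + 0.092×2.1)×10⁻⁴ = 1.0732×10⁻⁴ K⁻¹
290 × 2.1 × 3.272×10⁻⁴ = 0.1992648 m
430 × 2.168×10⁻⁴ × 0.6 = 0.0559344 m
840 × 0.19 × 1.0732×10⁻⁴ = 0.017128272 m
Δh = 0.1992648 + 0.0559344 + 0.017128272 = 0.272327472 m ≈ 270 mm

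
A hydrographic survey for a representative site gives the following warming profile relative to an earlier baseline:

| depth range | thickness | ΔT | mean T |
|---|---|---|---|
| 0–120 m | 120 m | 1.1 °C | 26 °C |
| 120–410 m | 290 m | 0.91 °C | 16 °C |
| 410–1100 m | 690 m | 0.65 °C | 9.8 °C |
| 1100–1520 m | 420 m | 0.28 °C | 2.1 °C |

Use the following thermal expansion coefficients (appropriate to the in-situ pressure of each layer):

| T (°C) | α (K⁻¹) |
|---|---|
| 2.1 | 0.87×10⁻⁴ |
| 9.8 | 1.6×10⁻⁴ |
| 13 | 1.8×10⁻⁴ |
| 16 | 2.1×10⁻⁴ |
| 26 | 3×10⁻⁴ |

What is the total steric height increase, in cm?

17.7 cm of thermosteric rise

Layer 1 at 26 °C → α = 3×10⁻⁴ K⁻¹
Layer 2 at 16 °C → α = 2.1×10⁻⁴ K⁻¹
Layer 3 at 9.8 °C → α = 1.6×10⁻⁴ K⁻¹
Layer 4 at 2.1 °C → α = 0.87×10⁻⁴ K⁻¹
3×10⁻⁴ × 1.1 × 120 = 0.03960 m
Layer 2: 0.91 × 290 × 2.1×10⁻⁴ = 0.055419 m
410–1100 m: 1.6×10⁻⁴ × 0.65 × 690 = 0.07176 m
Layer 4: 420 × 0.28 × 0.87×10⁻⁴ = 0.0102312 m
Δh = 0.03960 + 0.055419 + 0.07176 + 0.0102312 = 0.1770102 m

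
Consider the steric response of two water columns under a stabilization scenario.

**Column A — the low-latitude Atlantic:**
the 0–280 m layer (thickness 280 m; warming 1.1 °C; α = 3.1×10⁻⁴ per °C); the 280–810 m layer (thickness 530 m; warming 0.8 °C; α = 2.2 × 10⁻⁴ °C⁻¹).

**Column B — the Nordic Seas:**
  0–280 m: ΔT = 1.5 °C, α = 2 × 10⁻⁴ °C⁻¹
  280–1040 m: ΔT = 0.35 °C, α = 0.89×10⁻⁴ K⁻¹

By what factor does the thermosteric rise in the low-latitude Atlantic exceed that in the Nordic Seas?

A Layer 1: 1.1 × 3.1×10⁻⁴ × 280 = 0.09548 m
A Layer 2: 0.8 × 530 × 2.2×10⁻⁴ = 0.09328 m
A total: 0.18876 m
B 0–280 m: 2×10⁻⁴ × 280 × 1.5 = 0.08400 m
B 280–1040 m: 760 × 0.89×10⁻⁴ × 0.35 = 0.023674 m
B total: 0.107674 m
Ratio: 0.18876 / 0.107674 ≈ 1.753

1.8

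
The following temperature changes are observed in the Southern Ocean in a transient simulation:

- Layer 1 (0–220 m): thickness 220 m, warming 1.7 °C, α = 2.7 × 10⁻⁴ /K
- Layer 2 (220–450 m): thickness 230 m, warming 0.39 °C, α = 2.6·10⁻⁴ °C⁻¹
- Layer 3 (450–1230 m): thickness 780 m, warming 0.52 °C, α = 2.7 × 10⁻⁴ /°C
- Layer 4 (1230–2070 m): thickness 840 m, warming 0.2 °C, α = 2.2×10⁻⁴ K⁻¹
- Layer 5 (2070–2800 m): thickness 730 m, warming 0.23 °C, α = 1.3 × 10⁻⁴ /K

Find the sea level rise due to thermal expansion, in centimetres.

about 29.3 cm

Layer 1: 1.7 × 2.7×10⁻⁴ × 220 = 0.10098 m
2.6×10⁻⁴ × 0.39 × 230 = 0.023322 m
Layer 3: 0.52 × 2.7×10⁻⁴ × 780 = 0.109512 m
1230–2070 m: 0.2 × 840 × 2.2×10⁻⁴ = 0.03696 m
2070–2800 m: 1.3×10⁻⁴ × 730 × 0.23 = 0.021827 m
Δh = 0.10098 + 0.023322 + 0.109512 + 0.03696 + 0.021827 = 0.292601 m ≈ 29.3 cm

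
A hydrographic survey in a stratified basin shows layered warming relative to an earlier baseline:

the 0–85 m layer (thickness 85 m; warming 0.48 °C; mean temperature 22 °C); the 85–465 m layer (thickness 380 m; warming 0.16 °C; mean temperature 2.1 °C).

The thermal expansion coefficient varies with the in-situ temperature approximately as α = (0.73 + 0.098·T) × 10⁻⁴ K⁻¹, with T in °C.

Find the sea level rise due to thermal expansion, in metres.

Layer 1: α = (0.73 + 0.098×22)×10⁻⁴ = 2.886×10⁻⁴ K⁻¹
Layer 2: α = (0.73 + 0.098×2.1)×10⁻⁴ = 0.9358×10⁻⁴ K⁻¹
Layer 1: 2.886×10⁻⁴ × 85 × 0.48 = 0.01177488 m
Layer 2: 0.9358×10⁻⁴ × 380 × 0.16 = 0.005689664 m
Δh = 0.01177488 + 0.005689664 = 0.017464544 m

Δh = 0.017 m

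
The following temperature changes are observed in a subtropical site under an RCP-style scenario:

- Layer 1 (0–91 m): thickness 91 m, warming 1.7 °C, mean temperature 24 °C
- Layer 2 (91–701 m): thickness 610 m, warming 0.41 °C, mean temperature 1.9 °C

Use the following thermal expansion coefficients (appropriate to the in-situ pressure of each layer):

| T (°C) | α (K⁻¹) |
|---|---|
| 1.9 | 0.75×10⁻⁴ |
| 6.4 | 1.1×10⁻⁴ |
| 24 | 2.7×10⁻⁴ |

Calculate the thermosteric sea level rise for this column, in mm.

Layer 1 at 24 °C → α = 2.7×10⁻⁴ K⁻¹
Layer 2 at 1.9 °C → α = 0.75×10⁻⁴ K⁻¹
Layer 1: 91 × 1.7 × 2.7×10⁻⁴ = 0.041769 m
Layer 2: 0.41 × 610 × 0.75×10⁻⁴ = 0.0187575 m
Δh = 0.041769 + 0.0187575 = 0.0605265 m

about 60.5 mm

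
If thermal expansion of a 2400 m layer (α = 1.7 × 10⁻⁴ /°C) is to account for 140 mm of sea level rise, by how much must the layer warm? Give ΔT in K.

0.343 K

ΔT = Δh/(αH) = 0.14 / (1.7×10⁻⁴ × 2400) ≈ 0.3431 K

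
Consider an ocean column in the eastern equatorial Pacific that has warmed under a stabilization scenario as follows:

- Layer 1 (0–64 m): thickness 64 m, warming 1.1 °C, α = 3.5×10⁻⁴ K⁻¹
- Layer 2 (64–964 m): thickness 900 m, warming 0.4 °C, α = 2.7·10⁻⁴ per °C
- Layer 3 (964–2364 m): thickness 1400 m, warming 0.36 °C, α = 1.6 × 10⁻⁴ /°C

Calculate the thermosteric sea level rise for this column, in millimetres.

200 mm of thermosteric rise

Layer 1: 3.5×10⁻⁴ × 1.1 × 64 = 0.02464 m
64–964 m: 0.4 × 900 × 2.7×10⁻⁴ = 0.09720 m
Layer 3: 1.6×10⁻⁴ × 1400 × 0.36 = 0.08064 m
Δh = 0.02464 + 0.09720 + 0.08064 = 0.20248 m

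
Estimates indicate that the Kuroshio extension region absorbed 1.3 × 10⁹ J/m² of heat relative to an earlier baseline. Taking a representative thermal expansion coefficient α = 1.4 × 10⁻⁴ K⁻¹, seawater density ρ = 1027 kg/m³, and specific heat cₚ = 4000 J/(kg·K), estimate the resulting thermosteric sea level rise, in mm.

about 44 mm

Δh = αQ/(ρcₚ) = 1.4×10⁻⁴ × 1.3×10⁹ / (1027 × 4000) ≈ 0.044304 m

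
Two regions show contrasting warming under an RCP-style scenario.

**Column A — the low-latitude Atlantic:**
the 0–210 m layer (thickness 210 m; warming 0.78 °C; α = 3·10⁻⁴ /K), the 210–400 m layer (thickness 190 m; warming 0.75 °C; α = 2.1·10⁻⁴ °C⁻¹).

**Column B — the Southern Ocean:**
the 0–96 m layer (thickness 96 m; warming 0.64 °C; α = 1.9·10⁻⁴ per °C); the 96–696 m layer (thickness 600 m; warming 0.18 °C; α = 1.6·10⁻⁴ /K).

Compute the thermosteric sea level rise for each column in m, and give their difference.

A Layer 1: 210 × 0.78 × 3×10⁻⁴ = 0.04914 m
A 210–400 m: 0.75 × 190 × 2.1×10⁻⁴ = 0.029925 m
A total: 0.079065 m
B 1.9×10⁻⁴ × 0.64 × 96 = 0.0116736 m
B 0.18 × 600 × 1.6×10⁻⁴ = 0.01728 m
B total: 0.0289536 m
Difference: 0.079065 − 0.0289536 = 0.0501114 m

Δh_A ≈ 0.079 m, Δh_B ≈ 0.029 m; difference ≈ 0.050 m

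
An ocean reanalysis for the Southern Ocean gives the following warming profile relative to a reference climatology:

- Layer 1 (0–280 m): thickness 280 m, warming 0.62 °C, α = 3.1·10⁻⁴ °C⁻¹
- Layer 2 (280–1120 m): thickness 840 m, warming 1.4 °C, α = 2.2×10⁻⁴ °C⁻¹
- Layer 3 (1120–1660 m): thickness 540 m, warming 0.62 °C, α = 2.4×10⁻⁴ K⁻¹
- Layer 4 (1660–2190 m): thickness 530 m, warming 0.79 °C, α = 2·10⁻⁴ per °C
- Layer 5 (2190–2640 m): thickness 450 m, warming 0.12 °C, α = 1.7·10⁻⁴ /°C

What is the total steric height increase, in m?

0–280 m: 3.1×10⁻⁴ × 280 × 0.62 = 0.053816 m
280–1120 m: 1.4 × 2.2×10⁻⁴ × 840 = 0.25872 m
540 × 0.62 × 2.4×10⁻⁴ = 0.080352 m
2×10⁻⁴ × 530 × 0.79 = 0.08374 m
1.7×10⁻⁴ × 450 × 0.12 = 0.00918 m
Δh = 0.053816 + 0.25872 + 0.080352 + 0.08374 + 0.00918 = 0.485808 m ≈ 0.486 m

0.486 m of thermosteric rise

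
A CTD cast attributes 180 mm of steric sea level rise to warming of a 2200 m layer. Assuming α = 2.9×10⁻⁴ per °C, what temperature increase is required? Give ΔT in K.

ΔT = Δh/(αH) = 0.18 / (2.9×10⁻⁴ × 2200) ≈ 0.2821 K

about 0.28 K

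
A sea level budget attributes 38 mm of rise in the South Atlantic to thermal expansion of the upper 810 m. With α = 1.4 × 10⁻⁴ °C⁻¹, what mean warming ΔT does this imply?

ΔT = Δh/(αH) = 0.038 / (1.4×10⁻⁴ × 810) ≈ 0.3351 K

about 0.335 K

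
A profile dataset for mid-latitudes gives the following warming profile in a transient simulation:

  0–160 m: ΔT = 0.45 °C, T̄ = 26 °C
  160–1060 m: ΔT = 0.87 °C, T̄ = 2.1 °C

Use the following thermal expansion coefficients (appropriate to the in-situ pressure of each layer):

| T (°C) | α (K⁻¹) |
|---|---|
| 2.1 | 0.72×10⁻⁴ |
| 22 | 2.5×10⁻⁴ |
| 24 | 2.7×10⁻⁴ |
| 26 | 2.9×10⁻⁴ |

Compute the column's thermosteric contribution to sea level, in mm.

77 mm of thermosteric rise

Layer 1 at 26 °C → α = 2.9×10⁻⁴ K⁻¹
Layer 2 at 2.1 °C → α = 0.72×10⁻⁴ K⁻¹
2.9×10⁻⁴ × 0.45 × 160 = 0.02088 m
160–1060 m: 0.87 × 0.72×10⁻⁴ × 900 = 0.056376 m
Δh = 0.02088 + 0.056376 = 0.077256 m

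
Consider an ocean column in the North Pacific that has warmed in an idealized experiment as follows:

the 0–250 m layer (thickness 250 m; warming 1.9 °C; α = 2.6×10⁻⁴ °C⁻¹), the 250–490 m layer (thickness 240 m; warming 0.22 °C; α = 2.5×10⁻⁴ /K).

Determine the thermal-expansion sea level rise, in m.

0–250 m: 2.6×10⁻⁴ × 250 × 1.9 = 0.12350 m
Layer 2: 2.5×10⁻⁴ × 0.22 × 240 = 0.01320 m
Δh = 0.12350 + 0.01320 = 0.13670 m

0.137 m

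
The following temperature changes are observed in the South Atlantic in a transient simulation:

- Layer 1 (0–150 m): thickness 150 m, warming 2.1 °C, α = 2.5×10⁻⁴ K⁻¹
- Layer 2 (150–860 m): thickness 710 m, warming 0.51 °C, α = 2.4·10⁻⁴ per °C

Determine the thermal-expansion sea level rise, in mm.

about 170 mm

150 × 2.1 × 2.5×10⁻⁴ = 0.07875 m
150–860 m: 0.51 × 710 × 2.4×10⁻⁴ = 0.086904 m
Δh = 0.07875 + 0.086904 = 0.165654 m ≈ 170 mm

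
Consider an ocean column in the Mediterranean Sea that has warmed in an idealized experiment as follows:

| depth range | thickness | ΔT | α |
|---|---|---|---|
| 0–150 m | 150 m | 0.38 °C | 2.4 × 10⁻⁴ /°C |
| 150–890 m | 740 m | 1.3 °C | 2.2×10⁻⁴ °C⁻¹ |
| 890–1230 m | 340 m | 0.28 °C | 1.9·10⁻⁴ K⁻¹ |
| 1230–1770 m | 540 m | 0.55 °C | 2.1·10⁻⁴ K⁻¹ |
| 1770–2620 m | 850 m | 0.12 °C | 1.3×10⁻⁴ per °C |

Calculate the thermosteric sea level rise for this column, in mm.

2.4×10⁻⁴ × 150 × 0.38 = 0.01368 m
740 × 2.2×10⁻⁴ × 1.3 = 0.21164 m
340 × 0.28 × 1.9×10⁻⁴ = 0.018088 m
Layer 4: 2.1×10⁻⁴ × 0.55 × 540 = 0.06237 m
1770–2620 m: 850 × 1.3×10⁻⁴ × 0.12 = 0.01326 m
Δh = 0.01368 + 0.21164 + 0.018088 + 0.06237 + 0.01326 = 0.319038 m

Δh ≈ 319 mm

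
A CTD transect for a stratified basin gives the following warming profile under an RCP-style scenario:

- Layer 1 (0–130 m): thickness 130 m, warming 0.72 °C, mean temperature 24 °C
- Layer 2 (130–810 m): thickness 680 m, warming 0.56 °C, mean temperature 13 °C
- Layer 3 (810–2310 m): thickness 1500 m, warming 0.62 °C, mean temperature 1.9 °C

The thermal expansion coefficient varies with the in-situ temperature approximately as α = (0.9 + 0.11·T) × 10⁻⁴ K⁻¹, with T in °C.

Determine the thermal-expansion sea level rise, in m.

Layer 1: α = (0.9 + 0.11×24)×10⁻⁴ = 3.54×10⁻⁴ K⁻¹
Layer 2: α = (0.9 + 0.11×13)×10⁻⁴ = 2.33×10⁻⁴ K⁻¹
Layer 3: α = (0.9 + 0.11×1.9)×10⁻⁴ = 1.109×10⁻⁴ K⁻¹
Layer 1: 3.54×10⁻⁴ × 0.72 × 130 = 0.0331344 m
130–810 m: 2.33×10⁻⁴ × 0.56 × 680 = 0.0887264 m
1.109×10⁻⁴ × 0.62 × 1500 = 0.103137 m
Δh = 0.0331344 + 0.0887264 + 0.103137 = 0.2249978 m

Δh = 0.22 m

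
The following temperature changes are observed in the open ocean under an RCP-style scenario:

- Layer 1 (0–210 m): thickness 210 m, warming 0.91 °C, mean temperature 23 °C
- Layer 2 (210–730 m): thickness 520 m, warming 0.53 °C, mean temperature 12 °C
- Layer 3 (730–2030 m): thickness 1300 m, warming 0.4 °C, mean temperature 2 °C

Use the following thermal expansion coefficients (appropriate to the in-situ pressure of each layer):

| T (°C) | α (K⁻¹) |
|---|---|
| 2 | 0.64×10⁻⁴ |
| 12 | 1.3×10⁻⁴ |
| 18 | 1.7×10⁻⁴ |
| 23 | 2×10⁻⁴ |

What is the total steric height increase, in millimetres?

Layer 1 at 23 °C → α = 2×10⁻⁴ K⁻¹
Layer 2 at 12 °C → α = 1.3×10⁻⁴ K⁻¹
Layer 3 at 2 °C → α = 0.64×10⁻⁴ K⁻¹
0–210 m: 0.91 × 2×10⁻⁴ × 210 = 0.03822 m
210–730 m: 1.3×10⁻⁴ × 0.53 × 520 = 0.035828 m
Layer 3: 0.64×10⁻⁴ × 1300 × 0.4 = 0.03328 m
Δh = 0.03822 + 0.035828 + 0.03328 = 0.107328 m ≈ 107 mm

107 mm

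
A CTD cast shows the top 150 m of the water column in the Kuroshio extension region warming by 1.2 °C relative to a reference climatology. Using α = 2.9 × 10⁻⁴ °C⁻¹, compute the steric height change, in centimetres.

Δh = αΔT·H = 2.9×10⁻⁴ × 1.2 × 150 = 0.05220 m

Δh = 5.2 cm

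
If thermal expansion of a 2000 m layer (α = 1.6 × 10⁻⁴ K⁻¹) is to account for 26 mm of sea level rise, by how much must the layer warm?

ΔT = Δh/(αH) = 0.026 / (1.6×10⁻⁴ × 2000) = 0.08125 °C

about 0.081 °C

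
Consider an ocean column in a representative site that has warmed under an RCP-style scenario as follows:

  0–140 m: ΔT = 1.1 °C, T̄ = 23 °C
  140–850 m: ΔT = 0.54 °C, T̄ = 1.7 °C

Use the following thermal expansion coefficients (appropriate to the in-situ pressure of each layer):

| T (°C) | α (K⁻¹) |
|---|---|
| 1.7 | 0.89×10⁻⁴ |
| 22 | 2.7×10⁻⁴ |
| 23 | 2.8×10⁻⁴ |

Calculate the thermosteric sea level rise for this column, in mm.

Δh = 77.2 mm

Layer 1 at 23 °C → α = 2.8×10⁻⁴ K⁻¹
Layer 2 at 1.7 °C → α = 0.89×10⁻⁴ K⁻¹
0–140 m: 1.1 × 2.8×10⁻⁴ × 140 = 0.04312 m
Layer 2: 710 × 0.54 × 0.89×10⁻⁴ = 0.0341226 m
Δh = 0.04312 + 0.0341226 = 0.0772426 m ≈ 77.2 mm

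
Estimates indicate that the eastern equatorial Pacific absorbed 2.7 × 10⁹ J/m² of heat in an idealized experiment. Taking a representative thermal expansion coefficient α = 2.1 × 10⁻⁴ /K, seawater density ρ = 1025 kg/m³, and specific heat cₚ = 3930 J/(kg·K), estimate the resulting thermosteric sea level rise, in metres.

Δh = αQ/(ρcₚ) = 2.1×10⁻⁴ × 2.7×10⁹ / (1025 × 3930) ≈ 0.14076 m

0.14 m of thermosteric rise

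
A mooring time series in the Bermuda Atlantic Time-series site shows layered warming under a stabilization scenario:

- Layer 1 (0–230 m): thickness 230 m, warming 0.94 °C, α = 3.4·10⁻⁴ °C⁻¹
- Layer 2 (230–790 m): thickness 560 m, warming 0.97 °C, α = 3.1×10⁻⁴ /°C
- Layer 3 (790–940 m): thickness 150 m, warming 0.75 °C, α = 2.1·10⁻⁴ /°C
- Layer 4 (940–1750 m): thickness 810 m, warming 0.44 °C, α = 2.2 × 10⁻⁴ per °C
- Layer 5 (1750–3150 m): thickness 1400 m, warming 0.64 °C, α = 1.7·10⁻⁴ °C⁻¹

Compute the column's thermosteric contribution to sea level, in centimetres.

Layer 1: 230 × 0.94 × 3.4×10⁻⁴ = 0.073508 m
560 × 0.97 × 3.1×10⁻⁴ = 0.168392 m
790–940 m: 2.1×10⁻⁴ × 0.75 × 150 = 0.023625 m
Layer 4: 0.44 × 810 × 2.2×10⁻⁴ = 0.078408 m
Layer 5: 1400 × 0.64 × 1.7×10⁻⁴ = 0.15232 m
Δh = 0.073508 + 0.168392 + 0.023625 + 0.078408 + 0.15232 = 0.496253 m

about 49.6 cm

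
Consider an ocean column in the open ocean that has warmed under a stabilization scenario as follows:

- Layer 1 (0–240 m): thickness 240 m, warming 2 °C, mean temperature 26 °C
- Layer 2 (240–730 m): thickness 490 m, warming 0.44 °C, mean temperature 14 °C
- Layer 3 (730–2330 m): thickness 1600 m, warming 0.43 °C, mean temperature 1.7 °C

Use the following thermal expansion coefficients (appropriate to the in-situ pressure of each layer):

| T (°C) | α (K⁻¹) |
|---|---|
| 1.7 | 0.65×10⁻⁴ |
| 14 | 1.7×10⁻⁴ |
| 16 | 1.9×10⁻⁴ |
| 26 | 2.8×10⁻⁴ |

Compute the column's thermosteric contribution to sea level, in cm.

about 21.6 cm

Layer 1 at 26 °C → α = 2.8×10⁻⁴ K⁻¹
Layer 2 at 14 °C → α = 1.7×10⁻⁴ K⁻¹
Layer 3 at 1.7 °C → α = 0.65×10⁻⁴ K⁻¹
2.8×10⁻⁴ × 240 × 2 = 0.13440 m
Layer 2: 0.44 × 490 × 1.7×10⁻⁴ = 0.036652 m
0.65×10⁻⁴ × 1600 × 0.43 = 0.04472 m
Δh = 0.13440 + 0.036652 + 0.04472 = 0.215772 m ≈ 21.6 cm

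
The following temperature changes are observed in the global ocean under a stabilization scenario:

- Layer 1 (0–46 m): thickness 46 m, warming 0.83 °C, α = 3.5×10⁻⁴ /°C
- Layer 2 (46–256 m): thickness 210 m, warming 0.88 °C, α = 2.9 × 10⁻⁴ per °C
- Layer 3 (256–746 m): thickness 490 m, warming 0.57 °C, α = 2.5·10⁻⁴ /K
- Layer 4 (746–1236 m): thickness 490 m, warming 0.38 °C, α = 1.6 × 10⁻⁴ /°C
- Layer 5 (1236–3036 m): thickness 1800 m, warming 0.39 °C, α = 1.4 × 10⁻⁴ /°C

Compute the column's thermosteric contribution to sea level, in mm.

Layer 1: 46 × 3.5×10⁻⁴ × 0.83 = 0.013363 m
0.88 × 210 × 2.9×10⁻⁴ = 0.053592 m
490 × 2.5×10⁻⁴ × 0.57 = 0.069825 m
Layer 4: 0.38 × 490 × 1.6×10⁻⁴ = 0.029792 m
0.39 × 1.4×10⁻⁴ × 1800 = 0.09828 m
Δh = 0.013363 + 0.053592 + 0.069825 + 0.029792 + 0.09828 = 0.264852 m ≈ 265 mm

265 mm of thermosteric rise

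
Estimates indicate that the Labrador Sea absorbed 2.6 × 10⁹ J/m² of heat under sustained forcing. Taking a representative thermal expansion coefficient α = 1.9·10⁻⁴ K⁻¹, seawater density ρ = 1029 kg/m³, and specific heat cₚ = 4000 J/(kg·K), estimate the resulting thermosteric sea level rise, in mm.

Δh = αQ/(ρcₚ) = 1.9×10⁻⁴ × 2.6×10⁹ / (1029 × 4000) ≈ 0.12002 m

Δh = 120 mm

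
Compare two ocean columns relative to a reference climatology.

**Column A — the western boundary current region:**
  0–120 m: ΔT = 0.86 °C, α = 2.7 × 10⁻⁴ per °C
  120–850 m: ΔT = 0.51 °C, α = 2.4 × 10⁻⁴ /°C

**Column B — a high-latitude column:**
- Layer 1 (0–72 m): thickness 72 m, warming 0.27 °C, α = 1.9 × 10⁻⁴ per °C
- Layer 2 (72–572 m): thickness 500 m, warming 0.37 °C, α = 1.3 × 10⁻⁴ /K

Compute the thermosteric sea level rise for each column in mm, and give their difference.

A 0–120 m: 2.7×10⁻⁴ × 0.86 × 120 = 0.027864 m
A 730 × 0.51 × 2.4×10⁻⁴ = 0.089352 m
A total: 0.117216 m
B Layer 1: 1.9×10⁻⁴ × 72 × 0.27 = 0.0036936 m
B 500 × 1.3×10⁻⁴ × 0.37 = 0.02405 m
B total: 0.0277436 m
Difference: 0.117216 − 0.0277436 = 0.0894724 m

Δh_A ≈ 117 mm, Δh_B ≈ 27.7 mm; difference ≈ 89.5 mm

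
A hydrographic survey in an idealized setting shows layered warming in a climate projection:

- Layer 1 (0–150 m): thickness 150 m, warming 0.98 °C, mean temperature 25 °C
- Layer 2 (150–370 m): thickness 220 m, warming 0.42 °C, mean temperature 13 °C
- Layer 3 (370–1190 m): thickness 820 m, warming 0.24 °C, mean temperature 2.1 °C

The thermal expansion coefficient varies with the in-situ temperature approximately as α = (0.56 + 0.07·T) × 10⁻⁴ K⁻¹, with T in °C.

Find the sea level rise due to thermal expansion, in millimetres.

Layer 1: α = (0.56 + 0.07×25)×10⁻⁴ = 2.31×10⁻⁴ K⁻¹
Layer 2: α = (0.56 + 0.07×13)×10⁻⁴ = 1.47×10⁻⁴ K⁻¹
Layer 3: α = (0.56 + 0.07×2.1)×10⁻⁴ = 0.707×10⁻⁴ K⁻¹
Layer 1: 2.31×10⁻⁴ × 0.98 × 150 = 0.033957 m
Layer 2: 1.47×10⁻⁴ × 220 × 0.42 = 0.0135828 m
Layer 3: 0.24 × 0.707×10⁻⁴ × 820 = 0.01391376 m
Δh = 0.033957 + 0.0135828 + 0.01391376 = 0.06145356 m

Δh = 61.5 mm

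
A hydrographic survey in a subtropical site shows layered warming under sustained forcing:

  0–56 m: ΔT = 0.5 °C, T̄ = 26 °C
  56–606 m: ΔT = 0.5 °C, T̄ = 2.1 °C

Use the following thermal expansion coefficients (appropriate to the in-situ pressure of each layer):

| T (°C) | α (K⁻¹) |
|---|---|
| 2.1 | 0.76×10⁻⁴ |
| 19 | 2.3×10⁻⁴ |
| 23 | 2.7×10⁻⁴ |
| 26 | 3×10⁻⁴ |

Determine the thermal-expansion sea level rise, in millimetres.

29.3 mm of thermosteric rise

Layer 1 at 26 °C → α = 3×10⁻⁴ K⁻¹
Layer 2 at 2.1 °C → α = 0.76×10⁻⁴ K⁻¹
0–56 m: 0.5 × 56 × 3×10⁻⁴ = 0.00840 m
Layer 2: 0.5 × 550 × 0.76×10⁻⁴ = 0.02090 m
Δh = 0.00840 + 0.02090 = 0.02930 m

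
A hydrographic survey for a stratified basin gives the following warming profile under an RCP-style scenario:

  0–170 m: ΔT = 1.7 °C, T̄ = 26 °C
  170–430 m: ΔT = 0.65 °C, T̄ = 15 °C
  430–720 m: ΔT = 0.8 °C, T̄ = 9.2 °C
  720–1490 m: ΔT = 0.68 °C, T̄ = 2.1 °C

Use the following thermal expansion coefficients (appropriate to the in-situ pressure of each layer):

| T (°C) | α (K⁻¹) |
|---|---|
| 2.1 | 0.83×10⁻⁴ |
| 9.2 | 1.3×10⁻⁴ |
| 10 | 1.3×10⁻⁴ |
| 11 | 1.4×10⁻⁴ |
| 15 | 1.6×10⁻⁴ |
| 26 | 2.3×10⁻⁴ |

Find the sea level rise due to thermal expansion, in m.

Layer 1 at 26 °C → α = 2.3×10⁻⁴ K⁻¹
Layer 2 at 15 °C → α = 1.6×10⁻⁴ K⁻¹
Layer 3 at 9.2 °C → α = 1.3×10⁻⁴ K⁻¹
Layer 4 at 2.1 °C → α = 0.83×10⁻⁴ K⁻¹
2.3×10⁻⁴ × 1.7 × 170 = 0.06647 m
170–430 m: 0.65 × 260 × 1.6×10⁻⁴ = 0.02704 m
430–720 m: 0.8 × 1.3×10⁻⁴ × 290 = 0.03016 m
0.83×10⁻⁴ × 0.68 × 770 = 0.0434588 m
Δh = 0.06647 + 0.02704 + 0.03016 + 0.0434588 = 0.1671288 m ≈ 0.167 m

0.167 m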